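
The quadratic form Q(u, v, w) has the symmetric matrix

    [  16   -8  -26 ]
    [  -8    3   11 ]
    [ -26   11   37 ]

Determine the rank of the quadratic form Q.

3

Symmetric row and column elimination reduces A to a congruent diagonal form with pivots 16, -1, -5/4.
So there are 1 positive, 2 negative pivots.
The rank is the number of nonzero pivots: 3.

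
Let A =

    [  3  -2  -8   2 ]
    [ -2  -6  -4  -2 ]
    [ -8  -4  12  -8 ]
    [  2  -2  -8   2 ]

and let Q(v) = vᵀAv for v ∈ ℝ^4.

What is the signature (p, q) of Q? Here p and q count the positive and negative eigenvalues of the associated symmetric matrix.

(2, 2)

An LDLᵀ factorisation of A has diagonal entries 3, -22/3, 28/11, -4/7.
So there are 2 positive, 2 negative pivots.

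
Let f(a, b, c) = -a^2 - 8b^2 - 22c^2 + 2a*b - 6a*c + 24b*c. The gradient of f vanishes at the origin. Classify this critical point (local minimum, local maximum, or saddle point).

local maximum

The Hessian at the origin is H = [[-2, 2, -6], [2, -16, 24], [-6, 24, -44]].
Applying the same elementary operations to the rows and columns of H produces a congruent diagonal matrix with entries -2, -14, -20/7.
So there are 3 negative pivots.
H is negative definite, so the origin is a strict local maximum.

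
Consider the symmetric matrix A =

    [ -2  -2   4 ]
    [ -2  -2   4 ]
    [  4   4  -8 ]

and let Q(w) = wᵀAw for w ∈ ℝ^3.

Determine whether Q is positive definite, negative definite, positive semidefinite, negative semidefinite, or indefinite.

negative semidefinite

Row-reducing A symmetrically gives the diagonal entries -2, 0, 0.
Counting signs: 1 negative, 2 zero.
Hence Q is negative semidefinite.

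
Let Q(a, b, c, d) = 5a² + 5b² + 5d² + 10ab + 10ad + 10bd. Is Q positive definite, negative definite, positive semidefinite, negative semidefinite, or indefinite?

positive semidefinite

The symmetric matrix is A = [[5, 5, 0, 5], [5, 5, 0, 5], [0, 0, 0, 0], [5, 5, 0, 5]].
Row-reducing A symmetrically gives the diagonal entries 5, 0, 0, 0.
That gives 1 positive, 3 zero pivots.
Hence Q is positive semidefinite.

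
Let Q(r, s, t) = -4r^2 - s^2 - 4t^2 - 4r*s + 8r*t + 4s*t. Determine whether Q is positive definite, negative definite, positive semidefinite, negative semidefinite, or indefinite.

negative semidefinite

The symmetric matrix is A = [[-4, -2, 4], [-2, -1, 2], [4, 2, -4]].
Symmetric row and column elimination reduces A to a congruent diagonal form with pivots -4, 0, 0.
Counting signs: 1 negative, 2 zero.
Hence Q is negative semidefinite.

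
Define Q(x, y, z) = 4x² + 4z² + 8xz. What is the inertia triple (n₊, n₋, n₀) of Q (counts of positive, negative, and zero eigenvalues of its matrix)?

(1, 0, 2)

Write A = [[4, 0, 4], [0, 0, 0], [4, 0, 4]].
Applying the same elementary operations to the rows and columns of A produces a congruent diagonal matrix with entries 4, 0, 0.
That gives 1 positive, 2 zero pivots.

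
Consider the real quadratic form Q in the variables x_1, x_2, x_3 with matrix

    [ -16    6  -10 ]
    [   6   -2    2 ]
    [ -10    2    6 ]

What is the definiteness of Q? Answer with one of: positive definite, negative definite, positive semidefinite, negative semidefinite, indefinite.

indefinite

Row-reducing A symmetrically gives the diagonal entries -16, 1/4, 0.
So there are 1 positive, 1 negative, 1 zero pivots.
Hence Q is indefinite.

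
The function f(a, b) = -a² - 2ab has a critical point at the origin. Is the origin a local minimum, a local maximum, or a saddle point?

The Hessian at the origin is H = [[-2, -2], [-2, 0]].
det H = -2·0 − (-2)² = -4 < 0, so H is indefinite.
Therefore the origin is a saddle point.

saddle point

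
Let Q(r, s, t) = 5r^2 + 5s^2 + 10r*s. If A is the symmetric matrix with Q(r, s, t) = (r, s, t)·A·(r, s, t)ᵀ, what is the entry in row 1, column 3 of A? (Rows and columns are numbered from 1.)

The coefficient of r·t in Q is 0. For a symmetric A this equals A[1,3] + A[3,1] = 2·A[1,3].
So A[1,3] = 0/2 = 0.

0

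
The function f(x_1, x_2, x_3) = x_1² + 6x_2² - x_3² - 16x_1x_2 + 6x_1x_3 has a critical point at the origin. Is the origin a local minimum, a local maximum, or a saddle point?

saddle point

The Hessian at the origin is H = [[2, -16, 6], [-16, 12, 0], [6, 0, -2]].
Row-reducing H symmetrically gives the diagonal entries 2, -116, -4/29.
Counting signs: 1 positive, 2 negative.
H is indefinite, so the origin is a saddle point.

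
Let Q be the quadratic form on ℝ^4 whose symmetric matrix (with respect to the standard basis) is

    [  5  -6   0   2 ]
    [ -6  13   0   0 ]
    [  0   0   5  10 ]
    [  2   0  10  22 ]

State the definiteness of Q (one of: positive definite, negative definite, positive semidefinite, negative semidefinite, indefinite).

positive definite

An LDLᵀ factorisation of A has diagonal entries 5, 29/5, 5, 6/29.
Counting signs: 4 positive.
Hence Q is positive definite.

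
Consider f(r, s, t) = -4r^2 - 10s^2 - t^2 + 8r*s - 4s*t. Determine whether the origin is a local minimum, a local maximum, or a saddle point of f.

The Hessian at the origin is H = [[-8, 8, 0], [8, -20, -4], [0, -4, -2]].
Congruent diagonalization of H (simultaneous row and column reduction) yields pivots -8, -12, -2/3.
That gives 3 negative pivots.
H is negative definite, so the origin is a strict local maximum.

local maximum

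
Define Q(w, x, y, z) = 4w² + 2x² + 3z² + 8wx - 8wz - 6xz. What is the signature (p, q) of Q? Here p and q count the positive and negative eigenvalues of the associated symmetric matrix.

(1, 2)

The symmetric matrix is A = [[4, 4, 0, -4], [4, 2, 0, -3], [0, 0, 0, 0], [-4, -3, 0, 3]].
Row-reducing A symmetrically gives the diagonal entries 4, -2, 0, -1/2.
So there are 1 positive, 2 negative, 1 zero pivots.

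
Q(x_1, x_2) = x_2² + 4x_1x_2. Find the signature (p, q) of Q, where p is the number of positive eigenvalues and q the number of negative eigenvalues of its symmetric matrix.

(1, 1)

The symmetric matrix is A = [[0, 2], [2, 1]].
By Sylvester's law of inertia any congruent diagonalization of A has 1 positive, 1 negative and 0 zero entries.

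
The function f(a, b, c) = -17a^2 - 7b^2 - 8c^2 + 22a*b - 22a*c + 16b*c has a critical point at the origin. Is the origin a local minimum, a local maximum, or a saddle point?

The Hessian at the origin is H = [[-34, 22, -22], [22, -14, 16], [-22, 16, -16]].
Congruent diagonalization of H (simultaneous row and column reduction) yields pivots -34, 4/17, -15.
Counting signs: 1 positive, 2 negative.
H is indefinite, so the origin is a saddle point.

saddle point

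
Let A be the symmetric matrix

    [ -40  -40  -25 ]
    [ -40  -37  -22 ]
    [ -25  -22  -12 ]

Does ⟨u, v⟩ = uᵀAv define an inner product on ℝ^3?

Symmetric row and column elimination reduces A to a congruent diagonal form with pivots -40, 3, 5/8.
Counting signs: 2 positive, 1 negative.
Hence Q is indefinite.
⟨·,·⟩ is an inner product exactly when A is positive definite.

no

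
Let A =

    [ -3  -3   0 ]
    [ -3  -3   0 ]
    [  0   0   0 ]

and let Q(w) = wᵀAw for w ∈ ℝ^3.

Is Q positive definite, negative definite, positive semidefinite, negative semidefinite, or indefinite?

Congruent diagonalization of A (simultaneous row and column reduction) yields pivots -3, 0, 0.
Counting signs: 1 negative, 2 zero.
Hence Q is negative semidefinite.

negative semidefinite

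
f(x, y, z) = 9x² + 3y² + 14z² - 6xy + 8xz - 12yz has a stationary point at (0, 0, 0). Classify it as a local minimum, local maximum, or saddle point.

local minimum

The Hessian at the origin is H = [[18, -6, 8], [-6, 6, -12], [8, -12, 28]].
Congruent diagonalization of H (simultaneous row and column reduction) yields pivots 18, 4, 8/3.
That gives 3 positive pivots.
H is positive definite, so the origin is a strict local minimum.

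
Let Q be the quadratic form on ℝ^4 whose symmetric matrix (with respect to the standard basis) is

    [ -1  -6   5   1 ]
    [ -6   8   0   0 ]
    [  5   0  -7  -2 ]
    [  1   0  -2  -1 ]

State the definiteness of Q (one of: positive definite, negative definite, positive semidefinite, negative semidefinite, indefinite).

Congruent diagonalization of A (simultaneous row and column reduction) yields pivots -1, 44, -27/11, -1/3.
That gives 1 positive, 3 negative pivots.
Hence Q is indefinite.

indefinite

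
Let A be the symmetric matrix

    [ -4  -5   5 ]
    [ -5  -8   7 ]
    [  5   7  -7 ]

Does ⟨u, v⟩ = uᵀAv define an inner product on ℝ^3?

Congruent diagonalization of A (simultaneous row and column reduction) yields pivots -4, -7/4, -3/7.
That gives 3 negative pivots.
Hence Q is negative definite.
⟨·,·⟩ is an inner product exactly when A is positive definite.

no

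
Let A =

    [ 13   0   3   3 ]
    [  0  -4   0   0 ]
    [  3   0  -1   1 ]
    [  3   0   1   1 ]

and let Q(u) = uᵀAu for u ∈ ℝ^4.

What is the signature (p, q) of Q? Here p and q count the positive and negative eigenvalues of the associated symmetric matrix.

(2, 2)

Applying the same elementary operations to the rows and columns of A produces a congruent diagonal matrix with entries 13, -4, -22/13, 4/11.
That gives 2 positive, 2 negative pivots.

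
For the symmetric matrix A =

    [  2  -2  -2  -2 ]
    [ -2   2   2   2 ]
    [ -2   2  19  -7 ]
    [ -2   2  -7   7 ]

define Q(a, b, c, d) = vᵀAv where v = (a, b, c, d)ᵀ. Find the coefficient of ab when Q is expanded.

-4

The coefficient of ab is A[1,2] + A[2,1] = 2·(-2) = -4.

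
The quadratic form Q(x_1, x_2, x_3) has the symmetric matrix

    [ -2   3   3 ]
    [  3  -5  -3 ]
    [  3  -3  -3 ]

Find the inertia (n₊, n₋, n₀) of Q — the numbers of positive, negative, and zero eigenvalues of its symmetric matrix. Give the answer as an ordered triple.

An LDLᵀ factorisation of A has diagonal entries -2, -1/2, 6.
That gives 1 positive, 2 negative pivots.

(1, 2, 0)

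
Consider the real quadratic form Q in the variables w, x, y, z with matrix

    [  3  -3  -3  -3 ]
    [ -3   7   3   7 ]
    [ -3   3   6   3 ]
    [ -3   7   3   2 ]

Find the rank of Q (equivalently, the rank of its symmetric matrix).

Symmetric row and column elimination reduces A to a congruent diagonal form with pivots 3, 4, 3, -5.
That gives 3 positive, 1 negative pivots.
The rank is the number of nonzero pivots: 4.

4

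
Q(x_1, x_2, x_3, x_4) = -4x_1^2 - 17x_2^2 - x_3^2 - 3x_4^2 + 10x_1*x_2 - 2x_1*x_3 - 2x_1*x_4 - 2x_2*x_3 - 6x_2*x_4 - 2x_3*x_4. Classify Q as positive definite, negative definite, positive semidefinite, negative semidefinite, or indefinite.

The symmetric matrix of Q is A = [[-4, 5, -1, -1], [5, -17, -1, -3], [-1, -1, -1, -1], [-1, -3, -1, -3]].
Leading principal minors: Δ_1 = -4, Δ_2 = 43, Δ_3 = -12, Δ_4 = 12.
The signs alternate starting with Δ_1 < 0, so by Sylvester's criterion Q is negative definite.

negative definite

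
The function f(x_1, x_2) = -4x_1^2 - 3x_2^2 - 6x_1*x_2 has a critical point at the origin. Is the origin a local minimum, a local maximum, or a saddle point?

local maximum

The Hessian at the origin is H = [[-8, -6], [-6, -6]].
det H = -8·-6 − (-6)² = 12 > 0 and H[1,1] = -8 < 0, so H is negative definite.
Therefore the origin is a local maximum.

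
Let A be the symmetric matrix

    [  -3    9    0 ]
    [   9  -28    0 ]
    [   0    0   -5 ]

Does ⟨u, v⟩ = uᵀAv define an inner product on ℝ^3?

Congruent diagonalization of A (simultaneous row and column reduction) yields pivots -3, -1, -5.
So there are 3 negative pivots.
Hence Q is negative definite.
⟨·,·⟩ is an inner product exactly when A is positive definite.

no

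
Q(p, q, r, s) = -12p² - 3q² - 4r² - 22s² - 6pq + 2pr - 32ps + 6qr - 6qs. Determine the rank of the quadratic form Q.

The symmetric matrix is A = [[-12, -3, 1, -16], [-3, -3, 3, -3], [1, 3, -4, 0], [-16, -3, 0, -22]].
Applying the same elementary operations to the rows and columns of A produces a congruent diagonal matrix with entries -12, -9/4, -5/9, -1/5.
That gives 4 negative pivots.
The rank is the number of nonzero pivots: 4.

4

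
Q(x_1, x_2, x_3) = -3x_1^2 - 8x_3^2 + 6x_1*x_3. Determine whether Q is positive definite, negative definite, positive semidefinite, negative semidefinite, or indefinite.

negative semidefinite

The symmetric matrix is A = [[-3, 0, 3], [0, 0, 0], [3, 0, -8]].
Congruent diagonalization of A (simultaneous row and column reduction) yields pivots -3, 0, -5.
Counting signs: 2 negative, 1 zero.
Hence Q is negative semidefinite.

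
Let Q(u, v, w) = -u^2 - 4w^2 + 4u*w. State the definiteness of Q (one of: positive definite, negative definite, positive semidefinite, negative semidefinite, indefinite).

negative semidefinite

The associated matrix is A = [[-1, 0, 2], [0, 0, 0], [2, 0, -4]].
Symmetric row and column elimination reduces A to a congruent diagonal form with pivots -1, 0, 0.
So there are 1 negative, 2 zero pivots.
Hence Q is negative semidefinite.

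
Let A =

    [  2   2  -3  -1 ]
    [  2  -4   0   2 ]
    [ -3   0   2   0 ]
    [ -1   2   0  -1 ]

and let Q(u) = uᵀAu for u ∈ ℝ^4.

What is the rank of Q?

Congruent diagonalization of A (simultaneous row and column reduction) yields pivots 2, -6, -1, 0.
Counting signs: 1 positive, 2 negative, 1 zero.
The rank is the number of nonzero pivots: 3.

3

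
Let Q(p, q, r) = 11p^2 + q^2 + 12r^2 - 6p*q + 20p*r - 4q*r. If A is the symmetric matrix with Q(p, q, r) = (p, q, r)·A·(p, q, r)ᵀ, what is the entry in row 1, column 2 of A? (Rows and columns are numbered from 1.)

The coefficient of p·q in Q is -6. For a symmetric A this equals A[1,2] + A[2,1] = 2·A[1,2].
So A[1,2] = -6/2 = -3.

-3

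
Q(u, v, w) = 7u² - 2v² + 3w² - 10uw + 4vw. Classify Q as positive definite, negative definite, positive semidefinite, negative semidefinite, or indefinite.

indefinite

Write A = [[7, 0, -5], [0, -2, 2], [-5, 2, 3]].
Symmetric row and column elimination reduces A to a congruent diagonal form with pivots 7, -2, 10/7.
Counting signs: 2 positive, 1 negative.
Hence Q is indefinite.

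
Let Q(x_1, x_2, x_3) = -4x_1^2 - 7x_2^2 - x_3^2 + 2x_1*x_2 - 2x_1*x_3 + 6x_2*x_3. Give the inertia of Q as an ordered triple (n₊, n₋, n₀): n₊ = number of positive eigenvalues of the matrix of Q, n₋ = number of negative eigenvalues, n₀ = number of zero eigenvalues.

Write A = [[-4, 1, -1], [1, -7, 3], [-1, 3, -1]].
Congruent diagonalization of A (simultaneous row and column reduction) yields pivots -4, -27/4, 10/27.
So there are 1 positive, 2 negative pivots.

(1, 2, 0)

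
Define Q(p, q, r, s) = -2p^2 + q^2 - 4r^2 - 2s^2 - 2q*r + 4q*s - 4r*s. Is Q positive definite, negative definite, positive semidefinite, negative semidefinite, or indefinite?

Write A = [[-2, 0, 0, 0], [0, 1, -1, 2], [0, -1, -4, -2], [0, 2, -2, -2]].
Congruent diagonalization of A (simultaneous row and column reduction) yields pivots -2, 1, -5, -6.
Counting signs: 1 positive, 3 negative.
Hence Q is indefinite.

indefinite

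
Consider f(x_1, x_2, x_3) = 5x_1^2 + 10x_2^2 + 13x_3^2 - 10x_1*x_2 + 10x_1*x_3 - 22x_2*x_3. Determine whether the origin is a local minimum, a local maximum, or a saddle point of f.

The Hessian at the origin is H = [[10, -10, 10], [-10, 20, -22], [10, -22, 26]].
Row-reducing H symmetrically gives the diagonal entries 10, 10, 8/5.
Counting signs: 3 positive.
H is positive definite, so the origin is a strict local minimum.

local minimum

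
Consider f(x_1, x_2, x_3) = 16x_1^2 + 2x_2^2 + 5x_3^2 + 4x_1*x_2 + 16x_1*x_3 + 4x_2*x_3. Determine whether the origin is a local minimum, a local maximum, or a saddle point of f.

The Hessian at the origin is H = [[32, 4, 16], [4, 4, 4], [16, 4, 10]].
Congruent diagonalization of H (simultaneous row and column reduction) yields pivots 32, 7/2, 6/7.
That gives 3 positive pivots.
H is positive definite, so the origin is a strict local minimum.

local minimum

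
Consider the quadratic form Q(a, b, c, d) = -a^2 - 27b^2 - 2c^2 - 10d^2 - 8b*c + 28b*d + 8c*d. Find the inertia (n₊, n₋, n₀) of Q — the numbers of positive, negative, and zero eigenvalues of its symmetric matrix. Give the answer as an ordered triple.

(0, 4, 0)

The associated matrix is A = [[-1, 0, 0, 0], [0, -27, -4, 14], [0, -4, -2, 4], [0, 14, 4, -10]].
Congruent diagonalization of A (simultaneous row and column reduction) yields pivots -1, -27, -38/27, -2/19.
Counting signs: 4 negative.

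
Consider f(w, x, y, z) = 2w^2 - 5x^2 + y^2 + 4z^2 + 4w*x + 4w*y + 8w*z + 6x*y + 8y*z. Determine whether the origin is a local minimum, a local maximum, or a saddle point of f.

The Hessian at the origin is H = [[4, 4, 4, 8], [4, -10, 6, 0], [4, 6, 2, 8], [8, 0, 8, 8]].
Congruent diagonalization of H (simultaneous row and column reduction) yields pivots 4, -14, -12/7, -8/3.
Counting signs: 1 positive, 3 negative.
H is indefinite, so the origin is a saddle point.

saddle point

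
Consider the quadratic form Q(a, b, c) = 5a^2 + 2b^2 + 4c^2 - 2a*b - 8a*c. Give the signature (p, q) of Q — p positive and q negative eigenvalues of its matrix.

The symmetric matrix is A = [[5, -1, -4], [-1, 2, 0], [-4, 0, 4]].
Symmetric row and column elimination reduces A to a congruent diagonal form with pivots 5, 9/5, 4/9.
That gives 3 positive pivots.

(3, 0)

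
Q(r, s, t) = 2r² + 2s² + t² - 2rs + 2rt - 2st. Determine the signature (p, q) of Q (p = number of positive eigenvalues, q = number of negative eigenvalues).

(3, 0)

Write A = [[2, -1, 1], [-1, 2, -1], [1, -1, 1]].
Applying the same elementary operations to the rows and columns of A produces a congruent diagonal matrix with entries 2, 3/2, 1/3.
Counting signs: 3 positive.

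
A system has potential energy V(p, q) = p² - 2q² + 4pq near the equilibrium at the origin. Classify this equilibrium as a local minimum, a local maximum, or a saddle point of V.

saddle point

The Hessian at the origin is H = [[2, 4], [4, -4]].
det H = 2·-4 − (4)² = -24 < 0, so H is indefinite.
Therefore the origin is a saddle point.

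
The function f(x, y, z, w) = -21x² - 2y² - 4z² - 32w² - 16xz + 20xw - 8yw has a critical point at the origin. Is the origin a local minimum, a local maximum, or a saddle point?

local maximum

The Hessian at the origin is H = [[-42, 0, -16, 20], [0, -4, 0, -8], [-16, 0, -8, 0], [20, -8, 0, -64]].
Symmetric row and column elimination reduces H to a congruent diagonal form with pivots -42, -4, -40/21, -8.
That gives 4 negative pivots.
H is negative definite, so the origin is a strict local maximum.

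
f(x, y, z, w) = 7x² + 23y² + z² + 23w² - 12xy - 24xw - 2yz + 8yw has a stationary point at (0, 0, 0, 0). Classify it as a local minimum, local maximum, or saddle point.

The Hessian at the origin is H = [[14, -12, 0, -24], [-12, 46, -2, 8], [0, -2, 2, 0], [-24, 8, 0, 46]].
Symmetric row and column elimination reduces H to a congruent diagonal form with pivots 14, 250/7, 236/125, 10/59.
That gives 4 positive pivots.
H is positive definite, so the origin is a strict local minimum.

local minimum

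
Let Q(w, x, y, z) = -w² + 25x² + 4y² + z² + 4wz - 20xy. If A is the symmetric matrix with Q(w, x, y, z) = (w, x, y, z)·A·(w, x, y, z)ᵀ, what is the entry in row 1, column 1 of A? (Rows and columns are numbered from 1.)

The coefficient of w² in Q is -1, and that is exactly A[1,1].

-1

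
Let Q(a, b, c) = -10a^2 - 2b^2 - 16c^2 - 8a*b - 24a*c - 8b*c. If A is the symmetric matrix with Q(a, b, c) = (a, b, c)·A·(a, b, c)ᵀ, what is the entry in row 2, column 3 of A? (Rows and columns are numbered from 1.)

-4

The coefficient of b·c in Q is -8. For a symmetric A this equals A[2,3] + A[3,2] = 2·A[2,3].
So A[2,3] = -8/2 = -4.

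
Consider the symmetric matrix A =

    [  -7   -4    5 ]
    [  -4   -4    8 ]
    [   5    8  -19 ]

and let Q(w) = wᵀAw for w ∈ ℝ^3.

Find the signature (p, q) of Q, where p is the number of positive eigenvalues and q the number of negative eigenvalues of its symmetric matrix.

Row-reducing A symmetrically gives the diagonal entries -7, -12/7, 0.
So there are 2 negative, 1 zero pivots.

(0, 2)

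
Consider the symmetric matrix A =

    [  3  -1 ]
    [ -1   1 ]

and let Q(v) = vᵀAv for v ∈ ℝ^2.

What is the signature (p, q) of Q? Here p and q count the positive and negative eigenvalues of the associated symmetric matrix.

(2, 0)

An LDLᵀ factorisation of A has diagonal entries 3, 2/3.
So there are 2 positive pivots.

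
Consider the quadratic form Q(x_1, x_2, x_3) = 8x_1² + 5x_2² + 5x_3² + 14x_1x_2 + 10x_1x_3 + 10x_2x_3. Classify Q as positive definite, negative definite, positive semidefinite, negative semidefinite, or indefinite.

indefinite

The associated matrix is A = [[8, 7, 5], [7, 5, 5], [5, 5, 5]].
Symmetric row and column elimination reduces A to a congruent diagonal form with pivots 8, -9/8, 20/9.
So there are 2 positive, 1 negative pivots.
Hence Q is indefinite.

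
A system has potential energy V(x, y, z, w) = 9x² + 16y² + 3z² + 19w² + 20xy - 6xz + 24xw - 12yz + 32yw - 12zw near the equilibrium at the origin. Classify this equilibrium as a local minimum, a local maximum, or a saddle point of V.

local minimum

The Hessian at the origin is H = [[18, 20, -6, 24], [20, 32, -12, 32], [-6, -12, 6, -12], [24, 32, -12, 38]].
Row-reducing H symmetrically gives the diagonal entries 18, 88/9, 12/11, 2.
Counting signs: 4 positive.
H is positive definite, so the origin is a strict local minimum.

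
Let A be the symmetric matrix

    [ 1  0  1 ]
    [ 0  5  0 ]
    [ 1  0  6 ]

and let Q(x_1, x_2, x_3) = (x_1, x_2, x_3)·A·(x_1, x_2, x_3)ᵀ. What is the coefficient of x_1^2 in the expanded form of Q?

The coefficient of x_1^2 is the diagonal entry A[1,1] = 1.

1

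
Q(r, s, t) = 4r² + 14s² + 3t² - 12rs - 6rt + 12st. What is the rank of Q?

Write A = [[4, -6, -3], [-6, 14, 6], [-3, 6, 3]].
An LDLᵀ factorisation of A has diagonal entries 4, 5, 3/10.
So there are 3 positive pivots.
The rank is the number of nonzero pivots: 3.

3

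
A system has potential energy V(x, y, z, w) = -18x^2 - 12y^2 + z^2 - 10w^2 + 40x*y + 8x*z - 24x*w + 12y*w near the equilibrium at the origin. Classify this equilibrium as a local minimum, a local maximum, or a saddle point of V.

The Hessian at the origin is H = [[-36, 40, 8, -24], [40, -24, 0, 12], [8, 0, 2, 0], [-24, 12, 0, -20]].
Congruent diagonalization of H (simultaneous row and column reduction) yields pivots -36, 184/9, -2/23, -2.
That gives 1 positive, 3 negative pivots.
H is indefinite, so the origin is a saddle point.

saddle point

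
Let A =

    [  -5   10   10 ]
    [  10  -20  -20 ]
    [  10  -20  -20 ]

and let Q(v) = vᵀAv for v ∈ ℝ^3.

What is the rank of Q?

1

Row-reducing A symmetrically gives the diagonal entries -5, 0, 0.
So there are 1 negative, 2 zero pivots.
The rank is the number of nonzero pivots: 1.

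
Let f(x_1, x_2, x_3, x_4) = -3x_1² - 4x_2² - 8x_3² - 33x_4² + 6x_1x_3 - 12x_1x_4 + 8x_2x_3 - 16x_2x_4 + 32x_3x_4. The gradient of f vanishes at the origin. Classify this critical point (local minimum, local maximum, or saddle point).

The Hessian at the origin is H = [[-6, 0, 6, -12], [0, -8, 8, -16], [6, 8, -16, 32], [-12, -16, 32, -66]].
Symmetric row and column elimination reduces H to a congruent diagonal form with pivots -6, -8, -2, -2.
Counting signs: 4 negative.
H is negative definite, so the origin is a strict local maximum.

local maximum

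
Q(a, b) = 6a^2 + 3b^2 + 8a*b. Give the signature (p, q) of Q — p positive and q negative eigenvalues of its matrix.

The symmetric matrix is A = [[6, 4], [4, 3]].
Symmetric row and column elimination reduces A to a congruent diagonal form with pivots 6, 1/3.
So there are 2 positive pivots.

(2, 0)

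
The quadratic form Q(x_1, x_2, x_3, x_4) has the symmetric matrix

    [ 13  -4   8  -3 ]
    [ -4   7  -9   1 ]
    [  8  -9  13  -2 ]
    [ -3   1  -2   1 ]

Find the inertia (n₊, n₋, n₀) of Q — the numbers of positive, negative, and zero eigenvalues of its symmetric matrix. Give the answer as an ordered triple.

(4, 0, 0)

Symmetric row and column elimination reduces A to a congruent diagonal form with pivots 13, 75/13, 2/3, 3/10.
That gives 4 positive pivots.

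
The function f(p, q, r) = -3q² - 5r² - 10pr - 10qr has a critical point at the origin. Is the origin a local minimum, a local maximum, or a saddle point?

saddle point

The Hessian at the origin is H = [[0, 0, -10], [0, -6, -10], [-10, -10, -10]].
H is indefinite, so the origin is a saddle point.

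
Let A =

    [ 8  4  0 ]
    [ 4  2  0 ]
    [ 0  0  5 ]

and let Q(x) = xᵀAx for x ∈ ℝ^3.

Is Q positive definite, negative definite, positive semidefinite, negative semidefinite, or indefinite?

positive semidefinite

Symmetric row and column elimination reduces A to a congruent diagonal form with pivots 8, 0, 5.
That gives 2 positive, 1 zero pivots.
Hence Q is positive semidefinite.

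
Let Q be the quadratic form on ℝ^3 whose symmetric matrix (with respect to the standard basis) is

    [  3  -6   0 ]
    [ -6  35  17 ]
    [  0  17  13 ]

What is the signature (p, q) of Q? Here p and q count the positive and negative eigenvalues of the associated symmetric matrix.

Congruent diagonalization of A (simultaneous row and column reduction) yields pivots 3, 23, 10/23.
That gives 3 positive pivots.

(3, 0)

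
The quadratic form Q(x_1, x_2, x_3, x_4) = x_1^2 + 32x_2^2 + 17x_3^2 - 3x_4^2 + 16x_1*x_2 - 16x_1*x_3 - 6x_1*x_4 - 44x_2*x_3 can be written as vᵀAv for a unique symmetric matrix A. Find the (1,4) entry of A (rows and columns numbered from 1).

The coefficient of x_1·x_4 in Q is -6. For a symmetric A this equals A[1,4] + A[4,1] = 2·A[1,4].
So A[1,4] = -6/2 = -3.

-3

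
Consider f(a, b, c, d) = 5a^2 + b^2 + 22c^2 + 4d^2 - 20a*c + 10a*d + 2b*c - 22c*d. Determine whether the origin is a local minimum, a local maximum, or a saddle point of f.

saddle point

The Hessian at the origin is H = [[10, 0, -20, 10], [0, 2, 2, 0], [-20, 2, 44, -22], [10, 0, -22, 8]].
Applying the same elementary operations to the rows and columns of H produces a congruent diagonal matrix with entries 10, 2, 2, -4.
So there are 3 positive, 1 negative pivots.
H is indefinite, so the origin is a saddle point.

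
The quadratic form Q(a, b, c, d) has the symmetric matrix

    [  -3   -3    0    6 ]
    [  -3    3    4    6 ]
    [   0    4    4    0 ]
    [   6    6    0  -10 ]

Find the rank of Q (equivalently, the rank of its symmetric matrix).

4

Congruent diagonalization of A (simultaneous row and column reduction) yields pivots -3, 6, 4/3, 2.
So there are 3 positive, 1 negative pivots.
The rank is the number of nonzero pivots: 4.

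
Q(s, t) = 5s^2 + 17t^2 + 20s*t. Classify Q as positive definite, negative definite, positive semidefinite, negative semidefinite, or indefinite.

The symmetric matrix is A = [[5, 10], [10, 17]].
Symmetric row and column elimination reduces A to a congruent diagonal form with pivots 5, -3.
So there are 1 positive, 1 negative pivots.
Hence Q is indefinite.

indefinite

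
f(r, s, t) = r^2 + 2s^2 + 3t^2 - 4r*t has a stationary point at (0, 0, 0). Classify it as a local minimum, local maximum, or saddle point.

The Hessian at the origin is H = [[2, 0, -4], [0, 4, 0], [-4, 0, 6]].
Row-reducing H symmetrically gives the diagonal entries 2, 4, -2.
Counting signs: 2 positive, 1 negative.
H is indefinite, so the origin is a saddle point.

saddle point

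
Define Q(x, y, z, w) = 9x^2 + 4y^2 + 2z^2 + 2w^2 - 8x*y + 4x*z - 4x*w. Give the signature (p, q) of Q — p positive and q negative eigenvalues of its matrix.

(4, 0)

Write A = [[9, -4, 2, -2], [-4, 4, 0, 0], [2, 0, 2, 0], [-2, 0, 0, 2]].
Row-reducing A symmetrically gives the diagonal entries 9, 20/9, 6/5, 2/3.
That gives 4 positive pivots.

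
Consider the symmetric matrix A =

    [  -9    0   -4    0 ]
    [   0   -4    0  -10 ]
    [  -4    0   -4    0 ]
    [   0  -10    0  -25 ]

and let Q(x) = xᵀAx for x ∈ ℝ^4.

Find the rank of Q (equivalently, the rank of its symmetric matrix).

Row-reducing A symmetrically gives the diagonal entries -9, -4, -20/9, 0.
So there are 3 negative, 1 zero pivots.
The rank is the number of nonzero pivots: 3.

3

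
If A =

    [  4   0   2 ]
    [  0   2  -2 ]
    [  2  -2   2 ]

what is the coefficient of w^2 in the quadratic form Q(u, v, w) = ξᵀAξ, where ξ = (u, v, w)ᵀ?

2

The coefficient of w^2 is the diagonal entry A[3,3] = 2.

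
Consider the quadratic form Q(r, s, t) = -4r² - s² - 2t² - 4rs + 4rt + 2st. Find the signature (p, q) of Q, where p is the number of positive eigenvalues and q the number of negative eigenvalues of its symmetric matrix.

(0, 2)

The symmetric matrix is A = [[-4, -2, 2], [-2, -1, 1], [2, 1, -2]].
Symmetric row and column elimination reduces A to a congruent diagonal form with pivots -4, 0, -1.
That gives 2 negative, 1 zero pivots.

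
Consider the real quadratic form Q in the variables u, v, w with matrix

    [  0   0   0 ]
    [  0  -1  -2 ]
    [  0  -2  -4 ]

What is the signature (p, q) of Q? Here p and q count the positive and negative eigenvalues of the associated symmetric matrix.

(0, 1)

Symmetric row and column elimination reduces A to a congruent diagonal form with pivots 0, -1, 0.
So there are 1 negative, 2 zero pivots.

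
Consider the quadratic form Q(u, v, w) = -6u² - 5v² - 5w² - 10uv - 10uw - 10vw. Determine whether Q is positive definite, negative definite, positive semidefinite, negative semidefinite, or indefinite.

Write A = [[-6, -5, -5], [-5, -5, -5], [-5, -5, -5]].
Congruent diagonalization of A (simultaneous row and column reduction) yields pivots -6, -5/6, 0.
That gives 2 negative, 1 zero pivots.
Hence Q is negative semidefinite.

negative semidefinite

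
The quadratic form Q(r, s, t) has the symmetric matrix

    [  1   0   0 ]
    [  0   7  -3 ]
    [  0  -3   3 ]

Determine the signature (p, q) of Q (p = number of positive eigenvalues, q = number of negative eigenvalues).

Symmetric row and column elimination reduces A to a congruent diagonal form with pivots 1, 7, 12/7.
That gives 3 positive pivots.

(3, 0)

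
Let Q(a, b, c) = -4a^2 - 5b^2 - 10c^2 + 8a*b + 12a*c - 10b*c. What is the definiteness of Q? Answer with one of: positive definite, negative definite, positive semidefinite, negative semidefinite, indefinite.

negative semidefinite

The associated matrix is A = [[-4, 4, 6], [4, -5, -5], [6, -5, -10]].
Applying the same elementary operations to the rows and columns of A produces a congruent diagonal matrix with entries -4, -1, 0.
Counting signs: 2 negative, 1 zero.
Hence Q is negative semidefinite.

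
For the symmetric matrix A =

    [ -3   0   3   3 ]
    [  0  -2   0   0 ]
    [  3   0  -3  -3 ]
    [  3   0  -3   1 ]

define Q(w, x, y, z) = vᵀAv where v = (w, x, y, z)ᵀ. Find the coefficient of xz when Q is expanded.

0

The coefficient of xz is A[2,4] + A[4,2] = 2·0 = 0.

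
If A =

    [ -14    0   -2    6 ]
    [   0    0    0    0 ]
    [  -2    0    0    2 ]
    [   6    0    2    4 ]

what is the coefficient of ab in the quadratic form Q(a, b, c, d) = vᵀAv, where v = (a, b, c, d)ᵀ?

0

The coefficient of ab is A[1,2] + A[2,1] = 2·0 = 0.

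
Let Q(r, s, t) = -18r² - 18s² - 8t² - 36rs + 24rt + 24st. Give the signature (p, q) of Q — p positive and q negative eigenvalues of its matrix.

(0, 1)

The symmetric matrix is A = [[-18, -18, 12], [-18, -18, 12], [12, 12, -8]].
Symmetric row and column elimination reduces A to a congruent diagonal form with pivots -18, 0, 0.
That gives 1 negative, 2 zero pivots.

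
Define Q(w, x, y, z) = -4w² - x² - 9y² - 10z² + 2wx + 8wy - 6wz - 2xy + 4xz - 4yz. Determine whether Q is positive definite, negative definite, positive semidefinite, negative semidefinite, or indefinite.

negative definite

The symmetric matrix of Q is A = [[-4, 1, 4, -3], [1, -1, -1, 2], [4, -1, -9, -2], [-3, 2, -2, -10]].
Leading principal minors: Δ_1 = -4, Δ_2 = 3, Δ_3 = -15, Δ_4 = 10.
The signs alternate starting with Δ_1 < 0, so by Sylvester's criterion Q is negative definite.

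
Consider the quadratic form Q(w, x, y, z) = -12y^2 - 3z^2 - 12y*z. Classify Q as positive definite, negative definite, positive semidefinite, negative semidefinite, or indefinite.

Write A = [[0, 0, 0, 0], [0, 0, 0, 0], [0, 0, -12, -6], [0, 0, -6, -3]].
Applying the same elementary operations to the rows and columns of A produces a congruent diagonal matrix with entries 0, 0, -12, 0.
That gives 1 negative, 3 zero pivots.
Hence Q is negative semidefinite.

negative semidefinite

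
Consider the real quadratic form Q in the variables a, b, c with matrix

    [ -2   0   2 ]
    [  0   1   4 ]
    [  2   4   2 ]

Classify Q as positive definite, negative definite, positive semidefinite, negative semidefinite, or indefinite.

indefinite

Symmetric row and column elimination reduces A to a congruent diagonal form with pivots -2, 1, -12.
So there are 1 positive, 2 negative pivots.
Hence Q is indefinite.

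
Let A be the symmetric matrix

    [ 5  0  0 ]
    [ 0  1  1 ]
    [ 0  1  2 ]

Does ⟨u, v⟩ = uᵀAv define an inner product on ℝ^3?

Leading principal minors: Δ_1 = 5, Δ_2 = 5, Δ_3 = 5.
All leading principal minors are positive, so by Sylvester's criterion Q is positive definite.
⟨·,·⟩ is an inner product exactly when A is positive definite.

yes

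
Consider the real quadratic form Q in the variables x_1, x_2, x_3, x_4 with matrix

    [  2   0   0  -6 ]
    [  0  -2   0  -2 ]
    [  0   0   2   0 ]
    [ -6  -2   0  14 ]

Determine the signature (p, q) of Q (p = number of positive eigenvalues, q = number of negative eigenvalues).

Applying the same elementary operations to the rows and columns of A produces a congruent diagonal matrix with entries 2, -2, 2, -2.
So there are 2 positive, 2 negative pivots.

(2, 2)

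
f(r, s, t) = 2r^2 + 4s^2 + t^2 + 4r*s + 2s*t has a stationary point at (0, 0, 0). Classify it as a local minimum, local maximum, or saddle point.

local minimum

The Hessian at the origin is H = [[4, 4, 0], [4, 8, 2], [0, 2, 2]].
Row-reducing H symmetrically gives the diagonal entries 4, 4, 1.
That gives 3 positive pivots.
H is positive definite, so the origin is a strict local minimum.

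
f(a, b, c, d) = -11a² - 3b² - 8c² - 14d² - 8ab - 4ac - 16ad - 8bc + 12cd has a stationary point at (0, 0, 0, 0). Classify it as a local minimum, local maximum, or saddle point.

The Hessian at the origin is H = [[-22, -8, -4, -16], [-8, -6, -8, 0], [-4, -8, -16, 12], [-16, 0, 12, -28]].
An LDLᵀ factorisation of H has diagonal entries -22, -34/11, -24/17, -2/3.
So there are 4 negative pivots.
H is negative definite, so the origin is a strict local maximum.

local maximum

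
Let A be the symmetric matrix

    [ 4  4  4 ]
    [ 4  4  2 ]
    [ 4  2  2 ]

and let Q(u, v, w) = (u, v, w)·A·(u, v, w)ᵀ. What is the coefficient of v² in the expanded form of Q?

The coefficient of v² is the diagonal entry A[2,2] = 4.

4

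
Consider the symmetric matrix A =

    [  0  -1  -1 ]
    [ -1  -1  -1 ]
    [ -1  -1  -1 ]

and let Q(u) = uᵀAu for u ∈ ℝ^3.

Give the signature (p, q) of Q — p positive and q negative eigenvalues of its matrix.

(1, 1)

By Sylvester's law of inertia any congruent diagonalization of A has 1 positive, 1 negative and 1 zero entries.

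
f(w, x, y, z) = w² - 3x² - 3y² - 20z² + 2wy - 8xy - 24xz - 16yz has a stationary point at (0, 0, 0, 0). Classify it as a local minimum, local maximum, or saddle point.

saddle point

The Hessian at the origin is H = [[2, 0, 2, 0], [0, -6, -8, -24], [2, -8, -6, -16], [0, -24, -16, -40]].
Congruent diagonalization of H (simultaneous row and column reduction) yields pivots 2, -6, 8/3, -40.
That gives 2 positive, 2 negative pivots.
H is indefinite, so the origin is a saddle point.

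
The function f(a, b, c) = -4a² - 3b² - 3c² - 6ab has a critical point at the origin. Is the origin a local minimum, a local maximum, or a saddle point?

local maximum

The Hessian at the origin is H = [[-8, -6, 0], [-6, -6, 0], [0, 0, -6]].
Row-reducing H symmetrically gives the diagonal entries -8, -3/2, -6.
That gives 3 negative pivots.
H is negative definite, so the origin is a strict local maximum.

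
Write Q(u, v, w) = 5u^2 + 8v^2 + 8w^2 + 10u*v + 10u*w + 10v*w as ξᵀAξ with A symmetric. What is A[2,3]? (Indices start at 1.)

The coefficient of v·w in Q is 10. For a symmetric A this equals A[2,3] + A[3,2] = 2·A[2,3].
So A[2,3] = 10/2 = 5.

5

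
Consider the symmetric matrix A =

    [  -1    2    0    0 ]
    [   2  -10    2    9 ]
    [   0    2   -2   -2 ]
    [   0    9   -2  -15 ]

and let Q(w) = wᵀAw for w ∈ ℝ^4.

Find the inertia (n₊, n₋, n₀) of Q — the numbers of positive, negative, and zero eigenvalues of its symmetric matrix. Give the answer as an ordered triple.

(0, 4, 0)

An LDLᵀ factorisation of A has diagonal entries -1, -6, -4/3, -3/4.
Counting signs: 4 negative.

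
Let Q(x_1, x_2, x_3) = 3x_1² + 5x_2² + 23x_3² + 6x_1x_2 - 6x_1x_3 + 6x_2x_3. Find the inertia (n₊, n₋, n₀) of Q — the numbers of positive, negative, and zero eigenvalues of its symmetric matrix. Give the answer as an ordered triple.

(3, 0, 0)

Write A = [[3, 3, -3], [3, 5, 3], [-3, 3, 23]].
Applying the same elementary operations to the rows and columns of A produces a congruent diagonal matrix with entries 3, 2, 2.
Counting signs: 3 positive.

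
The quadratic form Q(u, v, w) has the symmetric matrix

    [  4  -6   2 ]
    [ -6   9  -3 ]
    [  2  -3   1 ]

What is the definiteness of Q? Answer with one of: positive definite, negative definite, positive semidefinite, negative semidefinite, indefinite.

positive semidefinite

Congruent diagonalization of A (simultaneous row and column reduction) yields pivots 4, 0, 0.
That gives 1 positive, 2 zero pivots.
Hence Q is positive semidefinite.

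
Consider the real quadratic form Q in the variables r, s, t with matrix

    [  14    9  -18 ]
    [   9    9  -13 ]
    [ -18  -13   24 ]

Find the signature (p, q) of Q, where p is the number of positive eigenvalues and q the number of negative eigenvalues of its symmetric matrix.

Row-reducing A symmetrically gives the diagonal entries 14, 45/14, 2/9.
That gives 3 positive pivots.

(3, 0)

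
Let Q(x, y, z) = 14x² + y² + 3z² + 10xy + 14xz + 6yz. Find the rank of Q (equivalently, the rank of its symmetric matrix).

The associated matrix is A = [[14, 5, 7], [5, 1, 3], [7, 3, 3]].
Symmetric row and column elimination reduces A to a congruent diagonal form with pivots 14, -11/14, -2/11.
Counting signs: 1 positive, 2 negative.
The rank is the number of nonzero pivots: 3.

3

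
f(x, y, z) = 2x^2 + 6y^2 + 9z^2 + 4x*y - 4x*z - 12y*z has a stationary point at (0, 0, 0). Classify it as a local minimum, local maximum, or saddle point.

local minimum

The Hessian at the origin is H = [[4, 4, -4], [4, 12, -12], [-4, -12, 18]].
Applying the same elementary operations to the rows and columns of H produces a congruent diagonal matrix with entries 4, 8, 6.
Counting signs: 3 positive.
H is positive definite, so the origin is a strict local minimum.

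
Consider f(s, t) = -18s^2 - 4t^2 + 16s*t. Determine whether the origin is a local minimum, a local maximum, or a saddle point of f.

local maximum

The Hessian at the origin is H = [[-36, 16], [16, -8]].
det H = -36·-8 − (16)² = 32 > 0 and H[1,1] = -36 < 0, so H is negative definite.
Therefore the origin is a local maximum.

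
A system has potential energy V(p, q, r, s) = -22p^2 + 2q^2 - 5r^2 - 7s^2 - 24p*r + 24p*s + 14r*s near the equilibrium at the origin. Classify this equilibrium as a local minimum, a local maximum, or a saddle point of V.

The Hessian at the origin is H = [[-44, 0, -24, 24], [0, 4, 0, 0], [-24, 0, -10, 14], [24, 0, 14, -14]].
Applying the same elementary operations to the rows and columns of H produces a congruent diagonal matrix with entries -44, 4, 34/11, -20/17.
So there are 2 positive, 2 negative pivots.
H is indefinite, so the origin is a saddle point.

saddle point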